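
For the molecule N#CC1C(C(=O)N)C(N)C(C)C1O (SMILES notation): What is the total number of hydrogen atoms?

Walk through each heavy atom and fill implicit hydrogens from standard valence (C 4, N 3, O 2, S 2, halogen 1):
  atom 1: N, bond orders sum to 3 (valence 3) → 0 H
  atom 2: C, bond orders sum to 4 (valence 4) → 0 H
  atom 3: C, bond orders sum to 3 (valence 4) → 1 H
  atom 4: C, bond orders sum to 3 (valence 4) → 1 H
  atom 5: C, bond orders sum to 4 (valence 4) → 0 H
  atom 6: O, bond orders sum to 2 (valence 2) → 0 H
  atom 7: N, bond orders sum to 1 (valence 3) → 2 H
  atom 8: C, bond orders sum to 3 (valence 4) → 1 H
  atom 9: N, bond orders sum to 1 (valence 3) → 2 H
  atom 10: C, bond orders sum to 3 (valence 4) → 1 H
  atom 11: C, bond orders sum to 1 (valence 4) → 3 H
  atom 12: C, bond orders sum to 3 (valence 4) → 1 H
  atom 13: O, bond orders sum to 1 (valence 2) → 1 H
Total hydrogens: 13.

13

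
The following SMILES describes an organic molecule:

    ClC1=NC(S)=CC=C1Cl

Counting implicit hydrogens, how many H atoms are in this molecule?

3

Walk through each heavy atom and fill implicit hydrogens from standard valence (C 4, N 3, O 2, S 2, halogen 1):
  atom 1: Cl (halogen, monovalent) → 0 H
  atom 2: C, bond orders sum to 4 (valence 4) → 0 H
  atom 3: N, bond orders sum to 3 (valence 3) → 0 H
  atom 4: C, bond orders sum to 4 (valence 4) → 0 H
  atom 5: S, bond orders sum to 1 (valence 2) → 1 H
  atom 6: C, bond orders sum to 3 (valence 4) → 1 H
  atom 7: C, bond orders sum to 3 (valence 4) → 1 H
  atom 8: C, bond orders sum to 4 (valence 4) → 0 H
  atom 9: Cl (halogen, monovalent) → 0 H
Total hydrogens: 3.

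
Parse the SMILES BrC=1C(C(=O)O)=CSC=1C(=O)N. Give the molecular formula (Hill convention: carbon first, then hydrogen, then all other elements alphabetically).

C6H4BrNO3S

Walk through each heavy atom and fill implicit hydrogens from standard valence (C 4, N 3, O 2, S 2, halogen 1):
  atom 1: Br (halogen, monovalent) → 0 H
  atom 2: C, bond orders sum to 4 (valence 4) → 0 H
  atom 3: C, bond orders sum to 4 (valence 4) → 0 H
  atom 4: C, bond orders sum to 4 (valence 4) → 0 H
  atom 5: O, bond orders sum to 2 (valence 2) → 0 H
  atom 6: O, bond orders sum to 1 (valence 2) → 1 H
  atom 7: C, bond orders sum to 3 (valence 4) → 1 H
  atom 8: S, bond orders sum to 2 (valence 2) → 0 H
  atom 9: C, bond orders sum to 4 (valence 4) → 0 H
  atom 10: C, bond orders sum to 4 (valence 4) → 0 H
  atom 11: O, bond orders sum to 2 (valence 2) → 0 H
  atom 12: N, bond orders sum to 1 (valence 3) → 2 H
Totals → C:6, H:4, Br:1, N:1, O:3, S:1.
In Hill order: C6H4BrNO3S.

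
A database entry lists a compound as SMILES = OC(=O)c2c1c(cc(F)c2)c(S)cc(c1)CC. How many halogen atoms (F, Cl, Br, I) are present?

Halogen atoms appear at heavy-atom position 9 (1×F).
Other groups present: 1 carboxylic acid, 1 thiol.
Halogen count: 1.

1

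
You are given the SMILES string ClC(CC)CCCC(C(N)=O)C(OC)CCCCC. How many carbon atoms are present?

Count every carbon token in the SMILES (each C, including those in ring-closure positions and inside branches).
Carbon count: 15.

15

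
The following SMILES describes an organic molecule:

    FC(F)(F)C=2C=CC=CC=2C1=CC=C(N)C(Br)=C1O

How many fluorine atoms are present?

Scan the SMILES for F atoms (remember two-letter symbols like Cl and Br are single atoms).
Fluorine count: 3.

3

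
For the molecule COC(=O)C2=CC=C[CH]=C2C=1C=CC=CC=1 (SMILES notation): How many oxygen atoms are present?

Scan the SMILES for O atoms (remember two-letter symbols like Cl and Br are single atoms).
Oxygen count: 2.

2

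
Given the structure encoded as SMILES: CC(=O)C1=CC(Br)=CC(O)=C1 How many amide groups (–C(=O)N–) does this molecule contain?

Scan the SMILES for the amide motif — none present.
Groups that are present: 1 hydroxyl, 1 ketone.

0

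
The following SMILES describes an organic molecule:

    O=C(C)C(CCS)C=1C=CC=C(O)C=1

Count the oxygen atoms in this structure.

2

Scan the SMILES for O atoms (remember two-letter symbols like Cl and Br are single atoms).
Oxygen count: 2.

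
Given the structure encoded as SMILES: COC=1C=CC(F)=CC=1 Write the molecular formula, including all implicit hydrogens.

Walk through each heavy atom and fill implicit hydrogens from standard valence (C 4, N 3, O 2, S 2, halogen 1):
  atom 1: C, bond orders sum to 1 (valence 4) → 3 H
  atom 2: O, bond orders sum to 2 (valence 2) → 0 H
  atom 3: C, bond orders sum to 4 (valence 4) → 0 H
  atom 4: C, bond orders sum to 3 (valence 4) → 1 H
  atom 5: C, bond orders sum to 3 (valence 4) → 1 H
  atom 6: C, bond orders sum to 4 (valence 4) → 0 H
  atom 7: F (halogen, monovalent) → 0 H
  atom 8: C, bond orders sum to 3 (valence 4) → 1 H
  atom 9: C, bond orders sum to 3 (valence 4) → 1 H
Totals → C:7, H:7, F:1, O:1.

C7H7FO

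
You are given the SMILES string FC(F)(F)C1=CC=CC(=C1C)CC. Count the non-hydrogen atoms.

Every atom symbol written in the SMILES (organic subset) is one heavy atom; implicit H are not written.
Heavy atoms by element → C:10, F:3.
Total: 13.

13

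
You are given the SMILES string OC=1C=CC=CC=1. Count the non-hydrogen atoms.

7

Every atom symbol written in the SMILES (organic subset) is one heavy atom; implicit H are not written.
Heavy atoms by element → C:6, O:1.
Total: 7.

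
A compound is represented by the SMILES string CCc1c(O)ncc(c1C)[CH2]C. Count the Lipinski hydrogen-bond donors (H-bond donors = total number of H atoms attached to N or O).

Donors: find every N or O and count the H atoms it carries.
  atom 5 (O): bond orders sum to 1 → 1 H
  atom 6 (N): bond orders sum to 3 → 0 H
Lipinski HBD = 1.

1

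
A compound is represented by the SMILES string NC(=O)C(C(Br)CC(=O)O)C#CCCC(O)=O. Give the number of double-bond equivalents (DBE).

5

Degree of unsaturation = (number of rings) + (number of π bonds).
Ring closures in the SMILES: 0.
π bonds: 3 double bonds (each 1 DoU), 1 triple bond (each 2 DoU) → 5 DoU from unsaturation.
Total DoU = 0 + 5 = 5.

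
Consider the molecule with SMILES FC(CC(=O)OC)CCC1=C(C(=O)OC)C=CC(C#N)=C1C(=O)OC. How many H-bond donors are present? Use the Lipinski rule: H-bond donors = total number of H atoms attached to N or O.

0

Donors: find every N or O and count the H atoms it carries.
  atom 5 (O): bond orders sum to 2 → 0 H
  atom 6 (O): bond orders sum to 2 → 0 H
  atom 13 (O): bond orders sum to 2 → 0 H
  atom 14 (O): bond orders sum to 2 → 0 H
  atom 20 (N): bond orders sum to 3 → 0 H
  atom 23 (O): bond orders sum to 2 → 0 H
  atom 24 (O): bond orders sum to 2 → 0 H
Lipinski HBD = 0.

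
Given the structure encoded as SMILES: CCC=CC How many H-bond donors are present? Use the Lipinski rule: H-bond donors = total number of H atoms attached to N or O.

Donors: find every N or O and count the H atoms it carries.
  (no N or O atoms present)
Lipinski HBD = 0.

0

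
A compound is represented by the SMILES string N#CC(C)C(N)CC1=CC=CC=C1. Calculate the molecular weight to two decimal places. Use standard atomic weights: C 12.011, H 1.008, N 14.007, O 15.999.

First, the molecular formula is C11H14N2 (counting implicit H from valence).
  C: 11 × 12.011 = 132.121
  H: 14 × 1.008 = 14.112
  N: 2 × 14.007 = 28.014
Sum: 11×12.011 + 14×1.008 + 2×14.007 = 174.247 → 174.25 g/mol.

174.25 g/mol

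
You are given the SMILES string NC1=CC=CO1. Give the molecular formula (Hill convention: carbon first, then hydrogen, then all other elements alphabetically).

Walk through each heavy atom and fill implicit hydrogens from standard valence (C 4, N 3, O 2, S 2, halogen 1):
  atom 1: N, bond orders sum to 1 (valence 3) → 2 H
  atom 2: C, bond orders sum to 4 (valence 4) → 0 H
  atom 3: C, bond orders sum to 3 (valence 4) → 1 H
  atom 4: C, bond orders sum to 3 (valence 4) → 1 H
  atom 5: C, bond orders sum to 3 (valence 4) → 1 H
  atom 6: O, bond orders sum to 2 (valence 2) → 0 H
Totals → C:4, H:5, N:1, O:1.
In Hill order: C4H5NO.

C4H5NO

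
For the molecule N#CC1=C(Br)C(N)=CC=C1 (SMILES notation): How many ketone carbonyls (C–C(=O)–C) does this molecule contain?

Scan the SMILES for the ketone motif — none present.
Groups that are present: 1 nitrile, 1 primary amine.

0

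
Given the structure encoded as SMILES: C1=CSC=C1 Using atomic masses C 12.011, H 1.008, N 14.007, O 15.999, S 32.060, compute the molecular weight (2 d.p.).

84.14 g/mol

First, the molecular formula is C4H4S (counting implicit H from valence).
  C: 4 × 12.011 = 48.044
  H: 4 × 1.008 = 4.032
  S: 1 × 32.060 = 32.060
Sum: 4×12.011 + 4×1.008 + 1×32.060 = 84.136 → 84.14 g/mol.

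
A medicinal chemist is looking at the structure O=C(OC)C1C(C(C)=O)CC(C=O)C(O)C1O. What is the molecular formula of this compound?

Walk through each heavy atom and fill implicit hydrogens from standard valence (C 4, N 3, O 2, S 2, halogen 1):
  atom 1: O, bond orders sum to 2 (valence 2) → 0 H
  atom 2: C, bond orders sum to 4 (valence 4) → 0 H
  atom 3: O, bond orders sum to 2 (valence 2) → 0 H
  atom 4: C, bond orders sum to 1 (valence 4) → 3 H
  atom 5: C, bond orders sum to 3 (valence 4) → 1 H
  atom 6: C, bond orders sum to 3 (valence 4) → 1 H
  atom 7: C, bond orders sum to 4 (valence 4) → 0 H
  atom 8: C, bond orders sum to 1 (valence 4) → 3 H
  atom 9: O, bond orders sum to 2 (valence 2) → 0 H
  atom 10: C, bond orders sum to 2 (valence 4) → 2 H
  atom 11: C, bond orders sum to 3 (valence 4) → 1 H
  atom 12: C, bond orders sum to 3 (valence 4) → 1 H
  atom 13: O, bond orders sum to 2 (valence 2) → 0 H
  atom 14: C, bond orders sum to 3 (valence 4) → 1 H
  atom 15: O, bond orders sum to 1 (valence 2) → 1 H
  atom 16: C, bond orders sum to 3 (valence 4) → 1 H
  atom 17: O, bond orders sum to 1 (valence 2) → 1 H
Totals → C:11, H:16, O:6.
In Hill order: C11H16O6.

C11H16O6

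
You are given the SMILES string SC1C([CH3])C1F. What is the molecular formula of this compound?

C4H7FS

Walk through each heavy atom and fill implicit hydrogens from standard valence (C 4, N 3, O 2, S 2, halogen 1):
  atom 1: S, bond orders sum to 1 (valence 2) → 1 H
  atom 2: C, bond orders sum to 3 (valence 4) → 1 H
  atom 3: C, bond orders sum to 3 (valence 4) → 1 H
  atom 4: C with explicit H count 3
  atom 5: C, bond orders sum to 3 (valence 4) → 1 H
  atom 6: F (halogen, monovalent) → 0 H
Totals → C:4, H:7, F:1, S:1.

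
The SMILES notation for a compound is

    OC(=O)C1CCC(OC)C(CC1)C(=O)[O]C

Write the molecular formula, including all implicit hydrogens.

C11H18O5

Walk through each heavy atom and fill implicit hydrogens from standard valence (C 4, N 3, O 2, S 2, halogen 1):
  atom 1: O, bond orders sum to 1 (valence 2) → 1 H
  atom 2: C, bond orders sum to 4 (valence 4) → 0 H
  atom 3: O, bond orders sum to 2 (valence 2) → 0 H
  atom 4: C, bond orders sum to 3 (valence 4) → 1 H
  atom 5: C, bond orders sum to 2 (valence 4) → 2 H
  atom 6: C, bond orders sum to 2 (valence 4) → 2 H
  atom 7: C, bond orders sum to 3 (valence 4) → 1 H
  atom 8: O, bond orders sum to 2 (valence 2) → 0 H
  atom 9: C, bond orders sum to 1 (valence 4) → 3 H
  atom 10: C, bond orders sum to 3 (valence 4) → 1 H
  atom 11: C, bond orders sum to 2 (valence 4) → 2 H
  atom 12: C, bond orders sum to 2 (valence 4) → 2 H
  atom 13: C, bond orders sum to 4 (valence 4) → 0 H
  atom 14: O, bond orders sum to 2 (valence 2) → 0 H
  atom 15: O with explicit H count 0
  atom 16: C, bond orders sum to 1 (valence 4) → 3 H
Totals → C:11, H:18, O:5.
In Hill order: C11H18O5.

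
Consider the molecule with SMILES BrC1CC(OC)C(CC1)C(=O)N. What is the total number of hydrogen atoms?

14

Walk through each heavy atom and fill implicit hydrogens from standard valence (C 4, N 3, O 2, S 2, halogen 1):
  atom 1: Br (halogen, monovalent) → 0 H
  atom 2: C, bond orders sum to 3 (valence 4) → 1 H
  atom 3: C, bond orders sum to 2 (valence 4) → 2 H
  atom 4: C, bond orders sum to 3 (valence 4) → 1 H
  atom 5: O, bond orders sum to 2 (valence 2) → 0 H
  atom 6: C, bond orders sum to 1 (valence 4) → 3 H
  atom 7: C, bond orders sum to 3 (valence 4) → 1 H
  atom 8: C, bond orders sum to 2 (valence 4) → 2 H
  atom 9: C, bond orders sum to 2 (valence 4) → 2 H
  atom 10: C, bond orders sum to 4 (valence 4) → 0 H
  atom 11: O, bond orders sum to 2 (valence 2) → 0 H
  atom 12: N, bond orders sum to 1 (valence 3) → 2 H
Total hydrogens: 14.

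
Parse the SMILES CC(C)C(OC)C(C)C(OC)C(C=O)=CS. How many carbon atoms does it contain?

12

Count every carbon token in the SMILES (each C, including those in ring-closure positions and inside branches).
Carbon count: 12.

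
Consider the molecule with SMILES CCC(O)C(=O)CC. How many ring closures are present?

0

In SMILES, each pair of matching ring-closure digits denotes one ring-closing bond; the number of such bonds equals the number of independent rings.
Ring-closure bonds here: 0.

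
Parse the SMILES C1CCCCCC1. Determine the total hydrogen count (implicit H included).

14

Walk through each heavy atom and fill implicit hydrogens from standard valence (C 4, N 3, O 2, S 2, halogen 1):
  atom 1: C, bond orders sum to 2 (valence 4) → 2 H
  atom 2: C, bond orders sum to 2 (valence 4) → 2 H
  atom 3: C, bond orders sum to 2 (valence 4) → 2 H
  atom 4: C, bond orders sum to 2 (valence 4) → 2 H
  atom 5: C, bond orders sum to 2 (valence 4) → 2 H
  atom 6: C, bond orders sum to 2 (valence 4) → 2 H
  atom 7: C, bond orders sum to 2 (valence 4) → 2 H
Total hydrogens: 14.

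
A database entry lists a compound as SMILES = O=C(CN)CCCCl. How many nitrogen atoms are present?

1

Scan the SMILES for N atoms (remember two-letter symbols like Cl and Br are single atoms).
Nitrogen count: 1.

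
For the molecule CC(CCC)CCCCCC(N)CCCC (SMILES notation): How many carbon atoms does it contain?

Count every carbon token in the SMILES (each C, including those in ring-closure positions and inside branches).
Carbon count: 15.

15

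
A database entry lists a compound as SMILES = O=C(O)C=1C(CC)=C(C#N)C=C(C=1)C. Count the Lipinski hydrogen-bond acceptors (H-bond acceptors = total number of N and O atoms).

3

N atoms: 1; O atoms: 2.
Lipinski HBA = 1 + 2 = 3.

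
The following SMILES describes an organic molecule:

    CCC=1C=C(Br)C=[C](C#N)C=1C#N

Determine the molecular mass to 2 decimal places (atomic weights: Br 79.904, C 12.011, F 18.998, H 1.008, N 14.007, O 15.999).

First, the molecular formula is C10H7BrN2 (counting implicit H from valence).
  Br: 1 × 79.904 = 79.904
  C: 10 × 12.011 = 120.110
  H: 7 × 1.008 = 7.056
  N: 2 × 14.007 = 28.014
Sum: 1×79.904 + 10×12.011 + 7×1.008 + 2×14.007 = 235.084 → 235.08 g/mol.

235.08 g/mol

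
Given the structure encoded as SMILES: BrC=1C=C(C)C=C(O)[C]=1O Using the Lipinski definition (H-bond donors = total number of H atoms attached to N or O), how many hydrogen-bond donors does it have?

Donors: find every N or O and count the H atoms it carries.
  atom 8 (O): bond orders sum to 1 → 1 H
  atom 10 (O): bond orders sum to 1 → 1 H
Lipinski HBD = 2.

2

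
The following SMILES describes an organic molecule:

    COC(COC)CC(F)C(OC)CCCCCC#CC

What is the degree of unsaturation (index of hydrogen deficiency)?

Degree of unsaturation = (number of rings) + (number of π bonds).
Ring closures in the SMILES: 0.
π bonds: 1 triple bond (each 2 DoU) → 2 DoU from unsaturation.
Total DoU = 0 + 2 = 2.

2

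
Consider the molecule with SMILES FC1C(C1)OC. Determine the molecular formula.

C4H7FO

Walk through each heavy atom and fill implicit hydrogens from standard valence (C 4, N 3, O 2, S 2, halogen 1):
  atom 1: F (halogen, monovalent) → 0 H
  atom 2: C, bond orders sum to 3 (valence 4) → 1 H
  atom 3: C, bond orders sum to 3 (valence 4) → 1 H
  atom 4: C, bond orders sum to 2 (valence 4) → 2 H
  atom 5: O, bond orders sum to 2 (valence 2) → 0 H
  atom 6: C, bond orders sum to 1 (valence 4) → 3 H
Totals → C:4, H:7, F:1, O:1.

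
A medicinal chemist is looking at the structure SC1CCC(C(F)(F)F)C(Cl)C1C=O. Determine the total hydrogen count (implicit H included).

Walk through each heavy atom and fill implicit hydrogens from standard valence (C 4, N 3, O 2, S 2, halogen 1):
  atom 1: S, bond orders sum to 1 (valence 2) → 1 H
  atom 2: C, bond orders sum to 3 (valence 4) → 1 H
  atom 3: C, bond orders sum to 2 (valence 4) → 2 H
  atom 4: C, bond orders sum to 2 (valence 4) → 2 H
  atom 5: C, bond orders sum to 3 (valence 4) → 1 H
  atom 6: C, bond orders sum to 4 (valence 4) → 0 H
  atom 7: F (halogen, monovalent) → 0 H
  atom 8: F (halogen, monovalent) → 0 H
  atom 9: F (halogen, monovalent) → 0 H
  atom 10: C, bond orders sum to 3 (valence 4) → 1 H
  atom 11: Cl (halogen, monovalent) → 0 H
  atom 12: C, bond orders sum to 3 (valence 4) → 1 H
  atom 13: C, bond orders sum to 3 (valence 4) → 1 H
  atom 14: O, bond orders sum to 2 (valence 2) → 0 H
Total hydrogens: 10.

10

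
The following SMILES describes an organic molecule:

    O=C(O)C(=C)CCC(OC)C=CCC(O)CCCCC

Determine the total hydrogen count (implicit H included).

28

Walk through each heavy atom and fill implicit hydrogens from standard valence (C 4, N 3, O 2, S 2, halogen 1):
  atom 1: O, bond orders sum to 2 (valence 2) → 0 H
  atom 2: C, bond orders sum to 4 (valence 4) → 0 H
  atom 3: O, bond orders sum to 1 (valence 2) → 1 H
  atom 4: C, bond orders sum to 4 (valence 4) → 0 H
  atom 5: C, bond orders sum to 2 (valence 4) → 2 H
  atom 6: C, bond orders sum to 2 (valence 4) → 2 H
  atom 7: C, bond orders sum to 2 (valence 4) → 2 H
  atom 8: C, bond orders sum to 3 (valence 4) → 1 H
  atom 9: O, bond orders sum to 2 (valence 2) → 0 H
  atom 10: C, bond orders sum to 1 (valence 4) → 3 H
  atom 11: C, bond orders sum to 3 (valence 4) → 1 H
  atom 12: C, bond orders sum to 3 (valence 4) → 1 H
  atom 13: C, bond orders sum to 2 (valence 4) → 2 H
  atom 14: C, bond orders sum to 3 (valence 4) → 1 H
  atom 15: O, bond orders sum to 1 (valence 2) → 1 H
  atom 16: C, bond orders sum to 2 (valence 4) → 2 H
  atom 17: C, bond orders sum to 2 (valence 4) → 2 H
  atom 18: C, bond orders sum to 2 (valence 4) → 2 H
  atom 19: C, bond orders sum to 2 (valence 4) → 2 H
  atom 20: C, bond orders sum to 1 (valence 4) → 3 H
Total hydrogens: 28.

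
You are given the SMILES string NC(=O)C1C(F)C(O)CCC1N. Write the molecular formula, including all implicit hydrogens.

Walk through each heavy atom and fill implicit hydrogens from standard valence (C 4, N 3, O 2, S 2, halogen 1):
  atom 1: N, bond orders sum to 1 (valence 3) → 2 H
  atom 2: C, bond orders sum to 4 (valence 4) → 0 H
  atom 3: O, bond orders sum to 2 (valence 2) → 0 H
  atom 4: C, bond orders sum to 3 (valence 4) → 1 H
  atom 5: C, bond orders sum to 3 (valence 4) → 1 H
  atom 6: F (halogen, monovalent) → 0 H
  atom 7: C, bond orders sum to 3 (valence 4) → 1 H
  atom 8: O, bond orders sum to 1 (valence 2) → 1 H
  atom 9: C, bond orders sum to 2 (valence 4) → 2 H
  atom 10: C, bond orders sum to 2 (valence 4) → 2 H
  atom 11: C, bond orders sum to 3 (valence 4) → 1 H
  atom 12: N, bond orders sum to 1 (valence 3) → 2 H
Totals → C:7, H:13, F:1, N:2, O:2.

C7H13FN2O2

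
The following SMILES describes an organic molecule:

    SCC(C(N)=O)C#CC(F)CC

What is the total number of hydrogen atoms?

Walk through each heavy atom and fill implicit hydrogens from standard valence (C 4, N 3, O 2, S 2, halogen 1):
  atom 1: S, bond orders sum to 1 (valence 2) → 1 H
  atom 2: C, bond orders sum to 2 (valence 4) → 2 H
  atom 3: C, bond orders sum to 3 (valence 4) → 1 H
  atom 4: C, bond orders sum to 4 (valence 4) → 0 H
  atom 5: N, bond orders sum to 1 (valence 3) → 2 H
  atom 6: O, bond orders sum to 2 (valence 2) → 0 H
  atom 7: C, bond orders sum to 4 (valence 4) → 0 H
  atom 8: C, bond orders sum to 4 (valence 4) → 0 H
  atom 9: C, bond orders sum to 3 (valence 4) → 1 H
  atom 10: F (halogen, monovalent) → 0 H
  atom 11: C, bond orders sum to 2 (valence 4) → 2 H
  atom 12: C, bond orders sum to 1 (valence 4) → 3 H
Total hydrogens: 12.

12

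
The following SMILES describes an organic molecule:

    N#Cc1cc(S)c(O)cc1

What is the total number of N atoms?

Scan the SMILES for N atoms (remember two-letter symbols like Cl and Br are single atoms).
Nitrogen count: 1.

1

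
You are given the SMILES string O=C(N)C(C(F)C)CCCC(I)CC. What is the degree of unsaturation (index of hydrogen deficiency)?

Degree of unsaturation = (number of rings) + (number of π bonds).
Ring closures in the SMILES: 0.
π bonds: 1 double bond (each 1 DoU) → 1 DoU from unsaturation.
Total DoU = 0 + 1 = 1.

1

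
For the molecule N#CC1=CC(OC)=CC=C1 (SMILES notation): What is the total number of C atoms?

8

Count every carbon token in the SMILES (each C, including those in ring-closure positions and inside branches).
Carbon count: 8.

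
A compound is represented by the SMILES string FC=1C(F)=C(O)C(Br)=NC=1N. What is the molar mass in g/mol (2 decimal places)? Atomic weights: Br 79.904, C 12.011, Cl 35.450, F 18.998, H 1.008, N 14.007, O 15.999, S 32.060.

224.99 g/mol

First, the molecular formula is C5H3BrF2N2O (counting implicit H from valence).
  Br: 1 × 79.904 = 79.904
  C: 5 × 12.011 = 60.055
  F: 2 × 18.998 = 37.996
  H: 3 × 1.008 = 3.024
  N: 2 × 14.007 = 28.014
  O: 1 × 15.999 = 15.999
Sum: 1×79.904 + 5×12.011 + 2×18.998 + 3×1.008 + 2×14.007 + 1×15.999 = 224.992 → 224.99 g/mol.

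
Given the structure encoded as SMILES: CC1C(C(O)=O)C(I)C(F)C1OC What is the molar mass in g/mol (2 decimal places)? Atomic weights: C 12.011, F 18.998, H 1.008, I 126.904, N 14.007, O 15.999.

302.08 g/mol

First, the molecular formula is C8H12FIO3 (counting implicit H from valence).
  C: 8 × 12.011 = 96.088
  F: 1 × 18.998 = 18.998
  H: 12 × 1.008 = 12.096
  I: 1 × 126.904 = 126.904
  O: 3 × 15.999 = 47.997
Sum: 8×12.011 + 1×18.998 + 12×1.008 + 1×126.904 + 3×15.999 = 302.083 → 302.08 g/mol.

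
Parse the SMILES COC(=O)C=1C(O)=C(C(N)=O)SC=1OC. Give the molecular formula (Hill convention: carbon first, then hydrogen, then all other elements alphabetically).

C8H9NO5S

Walk through each heavy atom and fill implicit hydrogens from standard valence (C 4, N 3, O 2, S 2, halogen 1):
  atom 1: C, bond orders sum to 1 (valence 4) → 3 H
  atom 2: O, bond orders sum to 2 (valence 2) → 0 H
  atom 3: C, bond orders sum to 4 (valence 4) → 0 H
  atom 4: O, bond orders sum to 2 (valence 2) → 0 H
  atom 5: C, bond orders sum to 4 (valence 4) → 0 H
  atom 6: C, bond orders sum to 4 (valence 4) → 0 H
  atom 7: O, bond orders sum to 1 (valence 2) → 1 H
  atom 8: C, bond orders sum to 4 (valence 4) → 0 H
  atom 9: C, bond orders sum to 4 (valence 4) → 0 H
  atom 10: N, bond orders sum to 1 (valence 3) → 2 H
  atom 11: O, bond orders sum to 2 (valence 2) → 0 H
  atom 12: S, bond orders sum to 2 (valence 2) → 0 H
  atom 13: C, bond orders sum to 4 (valence 4) → 0 H
  atom 14: O, bond orders sum to 2 (valence 2) → 0 H
  atom 15: C, bond orders sum to 1 (valence 4) → 3 H
Totals → C:8, H:9, N:1, O:5, S:1.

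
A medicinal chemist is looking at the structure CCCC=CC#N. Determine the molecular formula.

C6H9N

Walk through each heavy atom and fill implicit hydrogens from standard valence (C 4, N 3, O 2, S 2, halogen 1):
  atom 1: C, bond orders sum to 1 (valence 4) → 3 H
  atom 2: C, bond orders sum to 2 (valence 4) → 2 H
  atom 3: C, bond orders sum to 2 (valence 4) → 2 H
  atom 4: C, bond orders sum to 3 (valence 4) → 1 H
  atom 5: C, bond orders sum to 3 (valence 4) → 1 H
  atom 6: C, bond orders sum to 4 (valence 4) → 0 H
  atom 7: N, bond orders sum to 3 (valence 3) → 0 H
Totals → C:6, H:9, N:1.
In Hill order: C6H9N.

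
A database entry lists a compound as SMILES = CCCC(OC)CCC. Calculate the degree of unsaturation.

0

Molecular formula: C8H18O.
DoU = (2C + 2 + N − H − X) / 2, where X is the halogen count and O/S are ignored.
    = (2·8 + 2 + 0 − 18 − 0) / 2 = 0 / 2 = 0.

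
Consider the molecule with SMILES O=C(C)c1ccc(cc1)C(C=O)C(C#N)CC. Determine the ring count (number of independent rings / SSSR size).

1

In SMILES, each pair of matching ring-closure digits denotes one ring-closing bond; the number of such bonds equals the number of independent rings.
Ring-closure bonds here: 1.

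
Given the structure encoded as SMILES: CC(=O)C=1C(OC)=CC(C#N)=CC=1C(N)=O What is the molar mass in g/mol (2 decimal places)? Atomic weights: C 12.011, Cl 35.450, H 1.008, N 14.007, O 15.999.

First, the molecular formula is C11H10N2O3 (counting implicit H from valence).
  C: 11 × 12.011 = 132.121
  H: 10 × 1.008 = 10.080
  N: 2 × 14.007 = 28.014
  O: 3 × 15.999 = 47.997
Sum: 11×12.011 + 10×1.008 + 2×14.007 + 3×15.999 = 218.212 → 218.21 g/mol.

218.21 g/mol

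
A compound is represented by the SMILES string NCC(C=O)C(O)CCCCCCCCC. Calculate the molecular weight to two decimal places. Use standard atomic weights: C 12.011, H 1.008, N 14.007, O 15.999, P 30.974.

229.36 g/mol

First, the molecular formula is C13H27NO2 (counting implicit H from valence).
  C: 13 × 12.011 = 156.143
  H: 27 × 1.008 = 27.216
  N: 1 × 14.007 = 14.007
  O: 2 × 15.999 = 31.998
Sum: 13×12.011 + 27×1.008 + 1×14.007 + 2×15.999 = 229.364 → 229.36 g/mol.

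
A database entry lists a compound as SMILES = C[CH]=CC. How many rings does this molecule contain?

In SMILES, each pair of matching ring-closure digits denotes one ring-closing bond; the number of such bonds equals the number of independent rings.
Ring-closure bonds here: 0.

0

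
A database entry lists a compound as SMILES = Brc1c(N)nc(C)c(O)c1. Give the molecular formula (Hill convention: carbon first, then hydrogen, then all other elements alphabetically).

Walk through each heavy atom and fill implicit hydrogens from standard valence (C 4, N 3, O 2, S 2, halogen 1); for lowercase aromatic atoms, an aromatic c carries 1 H when it has two neighbours and 0 H with three, and aromatic n carries 0 H:
  atom 1: Br (halogen, monovalent) → 0 H
  atom 2: aromatic c, 3 neighbours → 0 H
  atom 3: aromatic c, 3 neighbours → 0 H
  atom 4: N, bond orders sum to 1 (valence 3) → 2 H
  atom 5: aromatic n, 2 neighbours → 0 H
  atom 6: aromatic c, 3 neighbours → 0 H
  atom 7: C, bond orders sum to 1 (valence 4) → 3 H
  atom 8: aromatic c, 3 neighbours → 0 H
  atom 9: O, bond orders sum to 1 (valence 2) → 1 H
  atom 10: aromatic c, 2 neighbours → 1 H
Totals → C:6, H:7, Br:1, N:2, O:1.
In Hill order: C6H7BrN2O.

C6H7BrN2O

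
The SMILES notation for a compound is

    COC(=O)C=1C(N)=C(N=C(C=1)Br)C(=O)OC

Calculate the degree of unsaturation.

Degree of unsaturation = (number of rings) + (number of π bonds).
Ring closures in the SMILES: 1.
π bonds: 5 double bonds (each 1 DoU) → 5 DoU from unsaturation.
Total DoU = 1 + 5 = 6.

6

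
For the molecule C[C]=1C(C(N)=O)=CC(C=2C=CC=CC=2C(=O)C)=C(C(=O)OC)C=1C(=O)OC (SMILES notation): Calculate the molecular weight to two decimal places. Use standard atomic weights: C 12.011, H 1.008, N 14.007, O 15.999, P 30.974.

First, the molecular formula is C20H19NO6 (counting implicit H from valence).
  C: 20 × 12.011 = 240.220
  H: 19 × 1.008 = 19.152
  N: 1 × 14.007 = 14.007
  O: 6 × 15.999 = 95.994
Sum: 20×12.011 + 19×1.008 + 1×14.007 + 6×15.999 = 369.373 → 369.37 g/mol.

369.37 g/mol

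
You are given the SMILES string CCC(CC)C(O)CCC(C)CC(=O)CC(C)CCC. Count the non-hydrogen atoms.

Every atom symbol written in the SMILES (organic subset) is one heavy atom; implicit H are not written.
Heavy atoms by element → C:18, O:2.
Total: 20.

20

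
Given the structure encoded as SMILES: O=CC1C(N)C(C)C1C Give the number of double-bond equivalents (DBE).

2

Degree of unsaturation = (number of rings) + (number of π bonds).
Ring closures in the SMILES: 1.
π bonds: 1 double bond (each 1 DoU) → 1 DoU from unsaturation.
Total DoU = 1 + 1 = 2.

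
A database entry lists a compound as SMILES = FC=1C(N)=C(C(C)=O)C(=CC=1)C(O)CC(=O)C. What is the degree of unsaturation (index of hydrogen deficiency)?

Molecular formula: C12H14FNO3.
DoU = (2C + 2 + N − H − X) / 2, where X is the halogen count and O/S are ignored.
    = (2·12 + 2 + 1 − 14 − 1) / 2 = 12 / 2 = 6.

6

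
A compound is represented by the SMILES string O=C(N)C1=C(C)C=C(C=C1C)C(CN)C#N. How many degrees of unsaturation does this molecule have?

7

Degree of unsaturation = (number of rings) + (number of π bonds).
Ring closures in the SMILES: 1.
π bonds: 4 double bonds (each 1 DoU), 1 triple bond (each 2 DoU) → 6 DoU from unsaturation.
Total DoU = 1 + 6 = 7.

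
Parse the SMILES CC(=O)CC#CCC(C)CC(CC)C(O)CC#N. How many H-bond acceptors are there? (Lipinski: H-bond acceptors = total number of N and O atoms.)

3

N atoms: 1; O atoms: 2.
Lipinski HBA = 1 + 2 = 3.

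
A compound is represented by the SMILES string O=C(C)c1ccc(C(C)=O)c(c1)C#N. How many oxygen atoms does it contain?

2

Scan the SMILES for O atoms (remember two-letter symbols like Cl and Br are single atoms).
Oxygen count: 2.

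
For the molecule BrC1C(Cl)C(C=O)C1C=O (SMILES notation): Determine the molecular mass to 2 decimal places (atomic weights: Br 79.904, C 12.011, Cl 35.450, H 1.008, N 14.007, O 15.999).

First, the molecular formula is C6H6BrClO2 (counting implicit H from valence).
  Br: 1 × 79.904 = 79.904
  C: 6 × 12.011 = 72.066
  Cl: 1 × 35.450 = 35.450
  H: 6 × 1.008 = 6.048
  O: 2 × 15.999 = 31.998
Sum: 1×79.904 + 6×12.011 + 1×35.450 + 6×1.008 + 2×15.999 = 225.466 → 225.47 g/mol.

225.47 g/mol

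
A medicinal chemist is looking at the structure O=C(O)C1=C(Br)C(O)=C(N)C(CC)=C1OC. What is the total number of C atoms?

Count every carbon token in the SMILES (each C, including those in ring-closure positions and inside branches).
Carbon count: 10.

10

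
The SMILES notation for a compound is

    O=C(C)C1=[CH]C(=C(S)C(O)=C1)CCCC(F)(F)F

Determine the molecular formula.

Walk through each heavy atom and fill implicit hydrogens from standard valence (C 4, N 3, O 2, S 2, halogen 1):
  atom 1: O, bond orders sum to 2 (valence 2) → 0 H
  atom 2: C, bond orders sum to 4 (valence 4) → 0 H
  atom 3: C, bond orders sum to 1 (valence 4) → 3 H
  atom 4: C, bond orders sum to 4 (valence 4) → 0 H
  atom 5: C with explicit H count 1
  atom 6: C, bond orders sum to 4 (valence 4) → 0 H
  atom 7: C, bond orders sum to 4 (valence 4) → 0 H
  atom 8: S, bond orders sum to 1 (valence 2) → 1 H
  atom 9: C, bond orders sum to 4 (valence 4) → 0 H
  atom 10: O, bond orders sum to 1 (valence 2) → 1 H
  atom 11: C, bond orders sum to 3 (valence 4) → 1 H
  atom 12: C, bond orders sum to 2 (valence 4) → 2 H
  atom 13: C, bond orders sum to 2 (valence 4) → 2 H
  atom 14: C, bond orders sum to 2 (valence 4) → 2 H
  atom 15: C, bond orders sum to 4 (valence 4) → 0 H
  atom 16: F (halogen, monovalent) → 0 H
  atom 17: F (halogen, monovalent) → 0 H
  atom 18: F (halogen, monovalent) → 0 H
Totals → C:12, H:13, F:3, O:2, S:1.
In Hill order: C12H13F3O2S.

C12H13F3O2S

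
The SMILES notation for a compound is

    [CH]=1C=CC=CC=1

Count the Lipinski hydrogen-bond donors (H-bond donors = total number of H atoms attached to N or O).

Donors: find every N or O and count the H atoms it carries.
  (no N or O atoms present)
Lipinski HBD = 0.

0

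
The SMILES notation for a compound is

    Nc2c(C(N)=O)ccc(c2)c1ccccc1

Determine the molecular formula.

Walk through each heavy atom and fill implicit hydrogens from standard valence (C 4, N 3, O 2, S 2, halogen 1); for lowercase aromatic atoms, an aromatic c carries 1 H when it has two neighbours and 0 H with three, and aromatic n carries 0 H:
  atom 1: N, bond orders sum to 1 (valence 3) → 2 H
  atom 2: aromatic c, 3 neighbours → 0 H
  atom 3: aromatic c, 3 neighbours → 0 H
  atom 4: C, bond orders sum to 4 (valence 4) → 0 H
  atom 5: N, bond orders sum to 1 (valence 3) → 2 H
  atom 6: O, bond orders sum to 2 (valence 2) → 0 H
  atom 7: aromatic c, 2 neighbours → 1 H
  atom 8: aromatic c, 2 neighbours → 1 H
  atom 9: aromatic c, 3 neighbours → 0 H
  atom 10: aromatic c, 2 neighbours → 1 H
  atom 11: aromatic c, 3 neighbours → 0 H
  atom 12: aromatic c, 2 neighbours → 1 H
  atom 13: aromatic c, 2 neighbours → 1 H
  atom 14: aromatic c, 2 neighbours → 1 H
  atom 15: aromatic c, 2 neighbours → 1 H
  atom 16: aromatic c, 2 neighbours → 1 H
Totals → C:13, H:12, N:2, O:1.
In Hill order: C13H12N2O.

C13H12N2O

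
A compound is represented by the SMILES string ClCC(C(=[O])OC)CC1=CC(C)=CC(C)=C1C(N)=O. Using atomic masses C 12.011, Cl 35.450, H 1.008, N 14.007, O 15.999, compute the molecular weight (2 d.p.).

First, the molecular formula is C14H18ClNO3 (counting implicit H from valence).
  C: 14 × 12.011 = 168.154
  Cl: 1 × 35.450 = 35.450
  H: 18 × 1.008 = 18.144
  N: 1 × 14.007 = 14.007
  O: 3 × 15.999 = 47.997
Sum: 14×12.011 + 1×35.450 + 18×1.008 + 1×14.007 + 3×15.999 = 283.752 → 283.75 g/mol.

283.75 g/mol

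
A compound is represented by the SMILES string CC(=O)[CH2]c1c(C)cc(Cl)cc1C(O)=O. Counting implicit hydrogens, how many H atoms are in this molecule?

Walk through each heavy atom and fill implicit hydrogens from standard valence (C 4, N 3, O 2, S 2, halogen 1); for lowercase aromatic atoms, an aromatic c carries 1 H when it has two neighbours and 0 H with three, and aromatic n carries 0 H:
  atom 1: C, bond orders sum to 1 (valence 4) → 3 H
  atom 2: C, bond orders sum to 4 (valence 4) → 0 H
  atom 3: O, bond orders sum to 2 (valence 2) → 0 H
  atom 4: C with explicit H count 2
  atom 5: aromatic c, 3 neighbours → 0 H
  atom 6: aromatic c, 3 neighbours → 0 H
  atom 7: C, bond orders sum to 1 (valence 4) → 3 H
  atom 8: aromatic c, 2 neighbours → 1 H
  atom 9: aromatic c, 3 neighbours → 0 H
  atom 10: Cl (halogen, monovalent) → 0 H
  atom 11: aromatic c, 2 neighbours → 1 H
  atom 12: aromatic c, 3 neighbours → 0 H
  atom 13: C, bond orders sum to 4 (valence 4) → 0 H
  atom 14: O, bond orders sum to 1 (valence 2) → 1 H
  atom 15: O, bond orders sum to 2 (valence 2) → 0 H
Total hydrogens: 11.

11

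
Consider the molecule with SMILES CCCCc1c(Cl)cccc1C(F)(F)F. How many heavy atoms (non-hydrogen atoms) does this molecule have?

15

Every atom symbol written in the SMILES (organic subset) is one heavy atom; implicit H are not written.
Heavy atoms by element → C:11, Cl:1, F:3.
Total: 15.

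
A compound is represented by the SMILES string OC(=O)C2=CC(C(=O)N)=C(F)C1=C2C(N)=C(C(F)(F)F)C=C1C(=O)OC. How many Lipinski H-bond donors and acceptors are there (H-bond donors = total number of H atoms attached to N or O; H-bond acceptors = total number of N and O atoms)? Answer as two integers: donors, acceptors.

Donors: find every N or O and count the H atoms it carries.
  atom 1 (O): bond orders sum to 1 → 1 H
  atom 3 (O): bond orders sum to 2 → 0 H
  atom 8 (O): bond orders sum to 2 → 0 H
  atom 9 (N): bond orders sum to 1 → 2 H
  atom 15 (N): bond orders sum to 1 → 2 H
  atom 24 (O): bond orders sum to 2 → 0 H
  atom 25 (O): bond orders sum to 2 → 0 H
Lipinski HBD = 5.
Acceptors: N atoms = 2, O atoms = 5 → HBA = 7.

5, 7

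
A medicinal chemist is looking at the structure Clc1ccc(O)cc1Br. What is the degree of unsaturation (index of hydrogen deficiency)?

Molecular formula: C6H4BrClO.
DoU = (2C + 2 + N − H − X) / 2, where X is the halogen count and O/S are ignored.
    = (2·6 + 2 + 0 − 4 − 2) / 2 = 8 / 2 = 4.

4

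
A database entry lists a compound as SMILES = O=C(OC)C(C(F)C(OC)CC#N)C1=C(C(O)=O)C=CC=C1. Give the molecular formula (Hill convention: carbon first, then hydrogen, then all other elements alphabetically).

C15H16FNO5

Walk through each heavy atom and fill implicit hydrogens from standard valence (C 4, N 3, O 2, S 2, halogen 1):
  atom 1: O, bond orders sum to 2 (valence 2) → 0 H
  atom 2: C, bond orders sum to 4 (valence 4) → 0 H
  atom 3: O, bond orders sum to 2 (valence 2) → 0 H
  atom 4: C, bond orders sum to 1 (valence 4) → 3 H
  atom 5: C, bond orders sum to 3 (valence 4) → 1 H
  atom 6: C, bond orders sum to 3 (valence 4) → 1 H
  atom 7: F (halogen, monovalent) → 0 H
  atom 8: C, bond orders sum to 3 (valence 4) → 1 H
  atom 9: O, bond orders sum to 2 (valence 2) → 0 H
  atom 10: C, bond orders sum to 1 (valence 4) → 3 H
  atom 11: C, bond orders sum to 2 (valence 4) → 2 H
  atom 12: C, bond orders sum to 4 (valence 4) → 0 H
  atom 13: N, bond orders sum to 3 (valence 3) → 0 H
  atom 14: C, bond orders sum to 4 (valence 4) → 0 H
  atom 15: C, bond orders sum to 4 (valence 4) → 0 H
  atom 16: C, bond orders sum to 4 (valence 4) → 0 H
  atom 17: O, bond orders sum to 1 (valence 2) → 1 H
  atom 18: O, bond orders sum to 2 (valence 2) → 0 H
  atom 19: C, bond orders sum to 3 (valence 4) → 1 H
  atom 20: C, bond orders sum to 3 (valence 4) → 1 H
  atom 21: C, bond orders sum to 3 (valence 4) → 1 H
  atom 22: C, bond orders sum to 3 (valence 4) → 1 H
Totals → C:15, H:16, F:1, N:1, O:5.
In Hill order: C15H16FNO5.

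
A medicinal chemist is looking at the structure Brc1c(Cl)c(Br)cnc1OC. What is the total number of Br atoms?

Scan the SMILES for Br atoms (remember two-letter symbols like Cl and Br are single atoms).
Bromine count: 2.

2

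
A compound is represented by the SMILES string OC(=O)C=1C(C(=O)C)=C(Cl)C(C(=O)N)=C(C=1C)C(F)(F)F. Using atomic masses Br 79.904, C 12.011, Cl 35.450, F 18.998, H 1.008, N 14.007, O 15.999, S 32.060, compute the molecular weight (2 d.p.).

323.65 g/mol

First, the molecular formula is C12H9ClF3NO4 (counting implicit H from valence).
  C: 12 × 12.011 = 144.132
  Cl: 1 × 35.450 = 35.450
  F: 3 × 18.998 = 56.994
  H: 9 × 1.008 = 9.072
  N: 1 × 14.007 = 14.007
  O: 4 × 15.999 = 63.996
Sum: 12×12.011 + 1×35.450 + 3×18.998 + 9×1.008 + 1×14.007 + 4×15.999 = 323.651 → 323.65 g/mol.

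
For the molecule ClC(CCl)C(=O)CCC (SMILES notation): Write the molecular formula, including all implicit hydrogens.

Walk through each heavy atom and fill implicit hydrogens from standard valence (C 4, N 3, O 2, S 2, halogen 1):
  atom 1: Cl (halogen, monovalent) → 0 H
  atom 2: C, bond orders sum to 3 (valence 4) → 1 H
  atom 3: C, bond orders sum to 2 (valence 4) → 2 H
  atom 4: Cl (halogen, monovalent) → 0 H
  atom 5: C, bond orders sum to 4 (valence 4) → 0 H
  atom 6: O, bond orders sum to 2 (valence 2) → 0 H
  atom 7: C, bond orders sum to 2 (valence 4) → 2 H
  atom 8: C, bond orders sum to 2 (valence 4) → 2 H
  atom 9: C, bond orders sum to 1 (valence 4) → 3 H
Totals → C:6, H:10, Cl:2, O:1.

C6H10Cl2O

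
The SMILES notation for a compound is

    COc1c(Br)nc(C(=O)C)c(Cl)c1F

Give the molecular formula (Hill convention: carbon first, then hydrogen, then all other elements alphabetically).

C8H6BrClFNO2

Walk through each heavy atom and fill implicit hydrogens from standard valence (C 4, N 3, O 2, S 2, halogen 1); for lowercase aromatic atoms, an aromatic c carries 1 H when it has two neighbours and 0 H with three, and aromatic n carries 0 H:
  atom 1: C, bond orders sum to 1 (valence 4) → 3 H
  atom 2: O, bond orders sum to 2 (valence 2) → 0 H
  atom 3: aromatic c, 3 neighbours → 0 H
  atom 4: aromatic c, 3 neighbours → 0 H
  atom 5: Br (halogen, monovalent) → 0 H
  atom 6: aromatic n, 2 neighbours → 0 H
  atom 7: aromatic c, 3 neighbours → 0 H
  atom 8: C, bond orders sum to 4 (valence 4) → 0 H
  atom 9: O, bond orders sum to 2 (valence 2) → 0 H
  atom 10: C, bond orders sum to 1 (valence 4) → 3 H
  atom 11: aromatic c, 3 neighbours → 0 H
  atom 12: Cl (halogen, monovalent) → 0 H
  atom 13: aromatic c, 3 neighbours → 0 H
  atom 14: F (halogen, monovalent) → 0 H
Totals → C:8, H:6, Br:1, Cl:1, F:1, N:1, O:2.
In Hill order: C8H6BrClFNO2.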